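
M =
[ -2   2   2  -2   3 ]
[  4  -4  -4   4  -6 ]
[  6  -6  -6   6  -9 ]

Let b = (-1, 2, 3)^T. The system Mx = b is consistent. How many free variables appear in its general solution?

4

Row reduce the augmented matrix [M | b].
R2 ← R2 + (2)·R1: [0, 0, 0, 0, 0, 0]
R3 ← R3 + (3)·R1: [0, 0, 0, 0, 0, 0]
The echelon form has 1 nonzero rows, and every pivot lies in the first 5 columns, so rank(M) = rank([M|b]) = 1.
The system is consistent.
Free variables = (unknowns) − (rank) = 5 − 1 = 4.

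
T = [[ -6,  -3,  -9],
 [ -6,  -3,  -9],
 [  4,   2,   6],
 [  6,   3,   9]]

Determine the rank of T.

Row reduce to echelon form.
R2 ← R2 − R1: [0, 0, 0]
R3 ← R3 + (2/3)·R1: [0, 0, 0]
R4 ← R4 + R1: [0, 0, 0]
Echelon form has 1 nonzero row, so rank(T) = 1.

1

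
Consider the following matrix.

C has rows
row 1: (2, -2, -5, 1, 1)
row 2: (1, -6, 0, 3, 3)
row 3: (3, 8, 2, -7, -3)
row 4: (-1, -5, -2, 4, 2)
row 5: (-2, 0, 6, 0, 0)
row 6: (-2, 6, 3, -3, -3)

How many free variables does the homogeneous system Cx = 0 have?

Row reduce to echelon form.
R2 ← R2 − (1/2)·R1: [0, -5, 5/2, 5/2, 5/2]
R3 ← R3 − (3/2)·R1: [0, 11, 19/2, -17/2, -9/2]
R4 ← R4 + (1/2)·R1: [0, -6, -9/2, 9/2, 5/2]
R5 ← R5 + R1: [0, -2, 1, 1, 1]
R6 ← R6 + R1: [0, 4, -2, -2, -2]
R3 ← R3 + (11/5)·R2: [0, 0, 15, -3, 1]
R4 ← R4 − (6/5)·R2: [0, 0, -15/2, 3/2, -1/2]
R5 ← R5 − (2/5)·R2: [0, 0, 0, 0, 0]
R6 ← R6 + (4/5)·R2: [0, 0, 0, 0, 0]
R4 ← R4 + (1/2)·R3: [0, 0, 0, 0, 0]
3 nonzero rows, so rank(C) = 3.
C has 5 columns; by rank–nullity, nullity = 5 − 3 = 2.

2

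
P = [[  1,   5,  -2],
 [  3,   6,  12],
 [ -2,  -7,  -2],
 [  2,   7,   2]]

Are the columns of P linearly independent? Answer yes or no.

no

Row reduce P to echelon form.
R2 ← R2 − (3)·R1: [0, -9, 18]
R3 ← R3 + (2)·R1: [0, 3, -6]
R4 ← R4 − (2)·R1: [0, -3, 6]
R3 ← R3 + (1/3)·R2: [0, 0, 0]
R4 ← R4 − (1/3)·R2: [0, 0, 0]
2 pivots among 3 columns.
Only 2 < 3 pivot columns, so the columns are linearly dependent.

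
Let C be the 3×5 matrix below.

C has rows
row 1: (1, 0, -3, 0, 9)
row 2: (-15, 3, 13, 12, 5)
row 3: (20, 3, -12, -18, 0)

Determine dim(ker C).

2

Row reduce to echelon form.
R2 ← R2 + (15)·R1: [0, 3, -32, 12, 140]
R3 ← R3 − (20)·R1: [0, 3, 48, -18, -180]
R3 ← R3 − R2: [0, 0, 80, -30, -320]
3 nonzero rows, so rank(C) = 3.
C has 5 columns; by rank–nullity, nullity = 5 − 3 = 2.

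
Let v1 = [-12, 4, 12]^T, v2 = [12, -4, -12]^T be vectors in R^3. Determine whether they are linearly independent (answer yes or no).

no

Form the matrix with these vectors as rows and row reduce.
R2 ← R2 + R1: [0, 0, 0]
1 nonzero row, so the 2 vectors span a space of dimension 1.
Since 1 < 2, the vectors are linearly dependent.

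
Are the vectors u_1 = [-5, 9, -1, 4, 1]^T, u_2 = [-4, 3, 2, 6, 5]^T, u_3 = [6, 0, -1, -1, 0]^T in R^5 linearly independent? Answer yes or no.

Form the matrix with these vectors as rows and row reduce.
R2 ← R2 − (4/5)·R1: [0, -21/5, 14/5, 14/5, 21/5]
R3 ← R3 + (6/5)·R1: [0, 54/5, -11/5, 19/5, 6/5]
R3 ← R3 + (18/7)·R2: [0, 0, 5, 11, 12]
3 nonzero rows, so the 3 vectors span a space of dimension 3.
Since 3 = 3, the vectors are linearly independent.

yes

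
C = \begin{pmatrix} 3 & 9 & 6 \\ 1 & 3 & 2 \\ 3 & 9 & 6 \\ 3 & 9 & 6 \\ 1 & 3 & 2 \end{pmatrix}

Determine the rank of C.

1

Row reduce to echelon form.
R2 ← R2 − (1/3)·R1: [0, 0, 0]
R3 ← R3 − R1: [0, 0, 0]
R4 ← R4 − R1: [0, 0, 0]
R5 ← R5 − (1/3)·R1: [0, 0, 0]
Echelon form has 1 nonzero row, so rank(C) = 1.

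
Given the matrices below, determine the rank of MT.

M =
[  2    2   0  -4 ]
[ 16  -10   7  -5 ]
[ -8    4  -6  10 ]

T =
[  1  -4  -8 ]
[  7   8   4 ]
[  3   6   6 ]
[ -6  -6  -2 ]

2

First compute MT:
[[ 40,  32,   0],
 [ -3, -72, -116],
 [-58, -32,  24]]
Now row reduce the product.
R2 ← R2 + (3/40)·R1: [0, -348/5, -116]
R3 ← R3 + (29/20)·R1: [0, 72/5, 24]
R3 ← R3 + (6/29)·R2: [0, 0, 0]
2 nonzero rows, so rank(MT) = 2.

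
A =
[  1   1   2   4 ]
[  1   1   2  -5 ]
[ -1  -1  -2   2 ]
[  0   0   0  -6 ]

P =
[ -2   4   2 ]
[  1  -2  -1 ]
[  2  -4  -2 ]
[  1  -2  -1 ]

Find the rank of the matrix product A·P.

1

First compute AP:
[[  7, -14,  -7],
 [ -2,   4,   2],
 [ -1,   2,   1],
 [ -6,  12,   6]]
Now row reduce the product.
R2 ← R2 + (2/7)·R1: [0, 0, 0]
R3 ← R3 + (1/7)·R1: [0, 0, 0]
R4 ← R4 + (6/7)·R1: [0, 0, 0]
1 nonzero row, so rank(AP) = 1.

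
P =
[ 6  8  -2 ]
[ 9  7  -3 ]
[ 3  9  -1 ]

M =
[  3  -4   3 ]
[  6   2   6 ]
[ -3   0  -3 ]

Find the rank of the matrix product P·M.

2

First compute PM:
[[ 72,  -8,  72],
 [ 78, -22,  78],
 [ 66,   6,  66]]
Now row reduce the product.
R2 ← R2 − (13/12)·R1: [0, -40/3, 0]
R3 ← R3 − (11/12)·R1: [0, 40/3, 0]
R3 ← R3 + R2: [0, 0, 0]
2 nonzero rows, so rank(PM) = 2.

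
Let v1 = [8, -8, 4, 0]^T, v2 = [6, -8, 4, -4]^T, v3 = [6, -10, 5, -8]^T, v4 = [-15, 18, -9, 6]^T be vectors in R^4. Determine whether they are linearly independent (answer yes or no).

Form the matrix with these vectors as rows and row reduce.
R2 ← R2 − (3/4)·R1: [0, -2, 1, -4]
R3 ← R3 − (3/4)·R1: [0, -4, 2, -8]
R4 ← R4 + (15/8)·R1: [0, 3, -3/2, 6]
R3 ← R3 − (2)·R2: [0, 0, 0, 0]
R4 ← R4 + (3/2)·R2: [0, 0, 0, 0]
2 nonzero rows, so the 4 vectors span a space of dimension 2.
Since 2 < 4, the vectors are linearly dependent.

no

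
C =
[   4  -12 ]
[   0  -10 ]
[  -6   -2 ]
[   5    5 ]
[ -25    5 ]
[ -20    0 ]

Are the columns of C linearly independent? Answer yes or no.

Row reduce C to echelon form.
R3 ← R3 + (3/2)·R1: [0, -20]
R4 ← R4 − (5/4)·R1: [0, 20]
R5 ← R5 + (25/4)·R1: [0, -70]
R6 ← R6 + (5)·R1: [0, -60]
R3 ← R3 − (2)·R2: [0, 0]
R4 ← R4 + (2)·R2: [0, 0]
R5 ← R5 − (7)·R2: [0, 0]
R6 ← R6 − (6)·R2: [0, 0]
2 pivots among 2 columns.
Every column is a pivot column, so the columns are linearly independent.

yes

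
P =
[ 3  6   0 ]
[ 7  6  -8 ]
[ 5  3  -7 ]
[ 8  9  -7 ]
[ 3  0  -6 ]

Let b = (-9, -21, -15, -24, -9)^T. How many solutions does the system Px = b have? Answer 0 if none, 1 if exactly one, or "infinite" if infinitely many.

infinite

Row reduce the augmented matrix [P | b].
R2 ← R2 − (7/3)·R1: [0, -8, -8, 0]
R3 ← R3 − (5/3)·R1: [0, -7, -7, 0]
R4 ← R4 − (8/3)·R1: [0, -7, -7, 0]
R5 ← R5 − R1: [0, -6, -6, 0]
R3 ← R3 − (7/8)·R2: [0, 0, 0, 0]
R4 ← R4 − (7/8)·R2: [0, 0, 0, 0]
R5 ← R5 − (3/4)·R2: [0, 0, 0, 0]
The echelon form has 2 nonzero rows, and every pivot lies in the first 3 columns, so rank(P) = rank([P|b]) = 2.
The system is consistent.
rank = 2 < 3 unknowns, so there are infinitely many solutions.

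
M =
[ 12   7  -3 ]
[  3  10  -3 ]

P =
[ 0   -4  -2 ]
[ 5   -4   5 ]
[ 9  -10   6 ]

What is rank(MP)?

First compute MP:
[[  8, -46,  -7],
 [ 23, -22,  26]]
Now row reduce the product.
R2 ← R2 − (23/8)·R1: [0, 441/4, 369/8]
2 nonzero rows, so rank(MP) = 2.

2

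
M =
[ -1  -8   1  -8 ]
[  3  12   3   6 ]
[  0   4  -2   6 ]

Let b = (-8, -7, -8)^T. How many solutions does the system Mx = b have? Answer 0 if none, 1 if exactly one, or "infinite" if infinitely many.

Row reduce the augmented matrix [M | b].
R2 ← R2 + (3)·R1: [0, -12, 6, -18, -31]
R3 ← R3 + (1/3)·R2: [0, 0, 0, 0, -55/3]
The echelon form has 3 nonzero rows; the last pivot sits in the augmented column, so rank(M) = 2 but rank([M|b]) = 3.
Since the ranks differ, the system is inconsistent.
It has no solutions.

0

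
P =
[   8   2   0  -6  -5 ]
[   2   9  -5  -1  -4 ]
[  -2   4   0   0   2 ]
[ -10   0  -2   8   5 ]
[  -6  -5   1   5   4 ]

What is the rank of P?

3

Row reduce to echelon form.
R2 ← R2 − (1/4)·R1: [0, 17/2, -5, 1/2, -11/4]
R3 ← R3 + (1/4)·R1: [0, 9/2, 0, -3/2, 3/4]
R4 ← R4 + (5/4)·R1: [0, 5/2, -2, 1/2, -5/4]
R5 ← R5 + (3/4)·R1: [0, -7/2, 1, 1/2, 1/4]
R3 ← R3 − (9/17)·R2: [0, 0, 45/17, -30/17, 75/34]
R4 ← R4 − (5/17)·R2: [0, 0, -9/17, 6/17, -15/34]
R5 ← R5 + (7/17)·R2: [0, 0, -18/17, 12/17, -15/17]
R4 ← R4 + (1/5)·R3: [0, 0, 0, 0, 0]
R5 ← R5 + (2/5)·R3: [0, 0, 0, 0, 0]
Echelon form has 3 nonzero rows, so rank(P) = 3.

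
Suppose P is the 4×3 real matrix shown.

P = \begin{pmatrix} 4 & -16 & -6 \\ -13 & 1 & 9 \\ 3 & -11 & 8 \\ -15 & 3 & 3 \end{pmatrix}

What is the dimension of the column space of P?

3

Row reduce to echelon form.
R2 ← R2 + (13/4)·R1: [0, -51, -21/2]
R3 ← R3 − (3/4)·R1: [0, 1, 25/2]
R4 ← R4 + (15/4)·R1: [0, -57, -39/2]
R3 ← R3 + (1/51)·R2: [0, 0, 209/17]
R4 ← R4 − (19/17)·R2: [0, 0, -132/17]
R4 ← R4 + (12/19)·R3: [0, 0, 0]
Echelon form has 3 nonzero rows, so rank(P) = 3.
The column space has dimension equal to the rank: 3.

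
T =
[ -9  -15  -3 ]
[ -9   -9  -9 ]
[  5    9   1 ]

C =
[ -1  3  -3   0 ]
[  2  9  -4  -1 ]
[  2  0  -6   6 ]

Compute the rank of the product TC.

First compute TC:
[[-27, -162, 105,  -3],
 [-27, -108, 117, -45],
 [ 15,  96, -57,  -3]]
Now row reduce the product.
R2 ← R2 − R1: [0, 54, 12, -42]
R3 ← R3 + (5/9)·R1: [0, 6, 4/3, -14/3]
R3 ← R3 − (1/9)·R2: [0, 0, 0, 0]
2 nonzero rows, so rank(TC) = 2.

2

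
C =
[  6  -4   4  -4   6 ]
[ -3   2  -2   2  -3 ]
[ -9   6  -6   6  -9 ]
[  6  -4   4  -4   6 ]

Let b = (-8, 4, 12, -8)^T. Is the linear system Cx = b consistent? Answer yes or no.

Row reduce the augmented matrix [C | b].
R2 ← R2 + (1/2)·R1: [0, 0, 0, 0, 0, 0]
R3 ← R3 + (3/2)·R1: [0, 0, 0, 0, 0, 0]
R4 ← R4 − R1: [0, 0, 0, 0, 0, 0]
The echelon form has 1 nonzero rows, and every pivot lies in the first 5 columns, so rank(C) = rank([C|b]) = 1.
The system is consistent.

yes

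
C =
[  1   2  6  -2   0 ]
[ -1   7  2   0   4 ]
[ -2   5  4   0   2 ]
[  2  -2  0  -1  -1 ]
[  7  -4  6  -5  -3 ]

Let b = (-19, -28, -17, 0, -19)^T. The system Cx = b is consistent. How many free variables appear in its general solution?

2

Row reduce the augmented matrix [C | b].
R2 ← R2 + R1: [0, 9, 8, -2, 4, -47]
R3 ← R3 + (2)·R1: [0, 9, 16, -4, 2, -55]
R4 ← R4 − (2)·R1: [0, -6, -12, 3, -1, 38]
R5 ← R5 − (7)·R1: [0, -18, -36, 9, -3, 114]
R3 ← R3 − R2: [0, 0, 8, -2, -2, -8]
R4 ← R4 + (2/3)·R2: [0, 0, -20/3, 5/3, 5/3, 20/3]
R5 ← R5 + (2)·R2: [0, 0, -20, 5, 5, 20]
R4 ← R4 + (5/6)·R3: [0, 0, 0, 0, 0, 0]
R5 ← R5 + (5/2)·R3: [0, 0, 0, 0, 0, 0]
The echelon form has 3 nonzero rows, and every pivot lies in the first 5 columns, so rank(C) = rank([C|b]) = 3.
The system is consistent.
Free variables = (unknowns) − (rank) = 5 − 3 = 2.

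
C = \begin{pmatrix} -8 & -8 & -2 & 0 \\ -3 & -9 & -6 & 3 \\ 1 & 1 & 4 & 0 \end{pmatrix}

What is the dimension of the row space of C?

Row reduce to echelon form.
R2 ← R2 − (3/8)·R1: [0, -6, -21/4, 3]
R3 ← R3 + (1/8)·R1: [0, 0, 15/4, 0]
Echelon form has 3 nonzero rows, so rank(C) = 3.
The row space has dimension equal to the rank: 3.

3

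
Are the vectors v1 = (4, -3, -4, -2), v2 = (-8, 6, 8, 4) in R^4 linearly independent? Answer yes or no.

Form the matrix with these vectors as rows and row reduce.
R2 ← R2 + (2)·R1: [0, 0, 0, 0]
1 nonzero row, so the 2 vectors span a space of dimension 1.
Since 1 < 2, the vectors are linearly dependent.

no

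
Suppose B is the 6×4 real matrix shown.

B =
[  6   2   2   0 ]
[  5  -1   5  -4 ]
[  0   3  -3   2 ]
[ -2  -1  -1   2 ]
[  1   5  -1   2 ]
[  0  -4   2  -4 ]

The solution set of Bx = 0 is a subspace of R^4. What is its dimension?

0

Row reduce to echelon form.
R2 ← R2 − (5/6)·R1: [0, -8/3, 10/3, -4]
R4 ← R4 + (1/3)·R1: [0, -1/3, -1/3, 2]
R5 ← R5 − (1/6)·R1: [0, 14/3, -4/3, 2]
R3 ← R3 + (9/8)·R2: [0, 0, 3/4, -5/2]
R4 ← R4 − (1/8)·R2: [0, 0, -3/4, 5/2]
R5 ← R5 + (7/4)·R2: [0, 0, 9/2, -5]
R6 ← R6 − (3/2)·R2: [0, 0, -3, 2]
R4 ← R4 + R3: [0, 0, 0, 0]
R5 ← R5 − (6)·R3: [0, 0, 0, 10]
R6 ← R6 + (4)·R3: [0, 0, 0, -8]
Swap R4 ↔ R5
R6 ← R6 + (4/5)·R4: [0, 0, 0, 0]
4 nonzero rows, so rank(B) = 4.
B has 4 columns; by rank–nullity, nullity = 4 − 4 = 0.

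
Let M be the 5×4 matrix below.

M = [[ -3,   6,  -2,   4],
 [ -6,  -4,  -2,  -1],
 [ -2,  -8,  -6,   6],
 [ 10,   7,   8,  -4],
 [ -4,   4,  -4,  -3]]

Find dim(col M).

4

Row reduce to echelon form.
R2 ← R2 − (2)·R1: [0, -16, 2, -9]
R3 ← R3 − (2/3)·R1: [0, -12, -14/3, 10/3]
R4 ← R4 + (10/3)·R1: [0, 27, 4/3, 28/3]
R5 ← R5 − (4/3)·R1: [0, -4, -4/3, -25/3]
R3 ← R3 − (3/4)·R2: [0, 0, -37/6, 121/12]
R4 ← R4 + (27/16)·R2: [0, 0, 113/24, -281/48]
R5 ← R5 − (1/4)·R2: [0, 0, -11/6, -73/12]
R4 ← R4 + (113/148)·R3: [0, 0, 0, 273/148]
R5 ← R5 − (11/37)·R3: [0, 0, 0, -336/37]
R5 ← R5 + (64/13)·R4: [0, 0, 0, 0]
Echelon form has 4 nonzero rows, so rank(M) = 4.
The column space has dimension equal to the rank: 4.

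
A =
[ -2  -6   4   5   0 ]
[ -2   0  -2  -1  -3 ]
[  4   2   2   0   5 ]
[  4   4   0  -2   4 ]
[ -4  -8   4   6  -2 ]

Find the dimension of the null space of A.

3

Row reduce to echelon form.
R2 ← R2 − R1: [0, 6, -6, -6, -3]
R3 ← R3 + (2)·R1: [0, -10, 10, 10, 5]
R4 ← R4 + (2)·R1: [0, -8, 8, 8, 4]
R5 ← R5 − (2)·R1: [0, 4, -4, -4, -2]
R3 ← R3 + (5/3)·R2: [0, 0, 0, 0, 0]
R4 ← R4 + (4/3)·R2: [0, 0, 0, 0, 0]
R5 ← R5 − (2/3)·R2: [0, 0, 0, 0, 0]
2 nonzero rows, so rank(A) = 2.
A has 5 columns; by rank–nullity, nullity = 5 − 2 = 3.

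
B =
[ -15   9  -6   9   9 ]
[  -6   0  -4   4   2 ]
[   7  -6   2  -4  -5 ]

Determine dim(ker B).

3

Row reduce to echelon form.
R2 ← R2 − (2/5)·R1: [0, -18/5, -8/5, 2/5, -8/5]
R3 ← R3 + (7/15)·R1: [0, -9/5, -4/5, 1/5, -4/5]
R3 ← R3 − (1/2)·R2: [0, 0, 0, 0, 0]
2 nonzero rows, so rank(B) = 2.
B has 5 columns; by rank–nullity, nullity = 5 − 2 = 3.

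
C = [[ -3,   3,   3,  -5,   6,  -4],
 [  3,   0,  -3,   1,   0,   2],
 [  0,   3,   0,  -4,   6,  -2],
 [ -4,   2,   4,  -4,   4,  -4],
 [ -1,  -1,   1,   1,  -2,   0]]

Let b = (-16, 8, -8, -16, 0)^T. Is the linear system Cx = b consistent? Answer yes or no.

yes

Row reduce the augmented matrix [C | b].
R2 ← R2 + R1: [0, 3, 0, -4, 6, -2, -8]
R4 ← R4 − (4/3)·R1: [0, -2, 0, 8/3, -4, 4/3, 16/3]
R5 ← R5 − (1/3)·R1: [0, -2, 0, 8/3, -4, 4/3, 16/3]
R3 ← R3 − R2: [0, 0, 0, 0, 0, 0, 0]
R4 ← R4 + (2/3)·R2: [0, 0, 0, 0, 0, 0, 0]
R5 ← R5 + (2/3)·R2: [0, 0, 0, 0, 0, 0, 0]
The echelon form has 2 nonzero rows, and every pivot lies in the first 6 columns, so rank(C) = rank([C|b]) = 2.
The system is consistent.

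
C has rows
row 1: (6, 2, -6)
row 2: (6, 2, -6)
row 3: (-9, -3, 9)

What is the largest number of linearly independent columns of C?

Row reduce to echelon form.
R2 ← R2 − R1: [0, 0, 0]
R3 ← R3 + (3/2)·R1: [0, 0, 0]
Echelon form has 1 nonzero row, so rank(C) = 1.
The rank gives the maximum number of linearly independent columns: 1.

1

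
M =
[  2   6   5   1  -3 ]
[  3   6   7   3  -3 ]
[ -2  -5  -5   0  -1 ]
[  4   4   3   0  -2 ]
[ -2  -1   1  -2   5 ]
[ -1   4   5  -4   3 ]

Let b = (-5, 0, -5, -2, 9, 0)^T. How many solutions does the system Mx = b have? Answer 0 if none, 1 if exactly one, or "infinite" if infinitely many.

1

Row reduce the augmented matrix [M | b].
R2 ← R2 − (3/2)·R1: [0, -3, -1/2, 3/2, 3/2, 15/2]
R3 ← R3 + R1: [0, 1, 0, 1, -4, -10]
R4 ← R4 − (2)·R1: [0, -8, -7, -2, 4, 8]
R5 ← R5 + R1: [0, 5, 6, -1, 2, 4]
R6 ← R6 + (1/2)·R1: [0, 7, 15/2, -7/2, 3/2, -5/2]
R3 ← R3 + (1/3)·R2: [0, 0, -1/6, 3/2, -7/2, -15/2]
R4 ← R4 − (8/3)·R2: [0, 0, -17/3, -6, 0, -12]
R5 ← R5 + (5/3)·R2: [0, 0, 31/6, 3/2, 9/2, 33/2]
R6 ← R6 + (7/3)·R2: [0, 0, 19/3, 0, 5, 15]
R4 ← R4 − (34)·R3: [0, 0, 0, -57, 119, 243]
R5 ← R5 + (31)·R3: [0, 0, 0, 48, -104, -216]
R6 ← R6 + (38)·R3: [0, 0, 0, 57, -128, -270]
R5 ← R5 + (16/19)·R4: [0, 0, 0, 0, -72/19, -216/19]
R6 ← R6 + R4: [0, 0, 0, 0, -9, -27]
R6 ← R6 − (19/8)·R5: [0, 0, 0, 0, 0, 0]
The echelon form has 5 nonzero rows, and every pivot lies in the first 5 columns, so rank(M) = rank([M|b]) = 5.
The system is consistent.
rank = 5 = number of unknowns, so the solution is unique.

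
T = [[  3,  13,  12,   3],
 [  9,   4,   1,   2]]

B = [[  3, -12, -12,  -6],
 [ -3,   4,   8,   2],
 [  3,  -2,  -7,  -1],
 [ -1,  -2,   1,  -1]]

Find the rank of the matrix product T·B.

First compute TB:
[[  3, -14, -13,  -7],
 [ 16, -98, -81, -49]]
Now row reduce the product.
R2 ← R2 − (16/3)·R1: [0, -70/3, -35/3, -35/3]
2 nonzero rows, so rank(TB) = 2.

2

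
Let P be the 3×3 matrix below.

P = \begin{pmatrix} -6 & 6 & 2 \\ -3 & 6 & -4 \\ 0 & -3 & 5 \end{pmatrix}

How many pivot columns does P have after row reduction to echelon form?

Row reduce to echelon form.
R2 ← R2 − (1/2)·R1: [0, 3, -5]
R3 ← R3 + R2: [0, 0, 0]
Echelon form has 2 nonzero rows, so rank(P) = 2.
Each nonzero row contributes one pivot column: 2 pivot columns.

2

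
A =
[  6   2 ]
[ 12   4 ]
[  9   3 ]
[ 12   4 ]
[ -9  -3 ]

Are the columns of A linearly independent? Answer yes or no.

Row reduce A to echelon form.
R2 ← R2 − (2)·R1: [0, 0]
R3 ← R3 − (3/2)·R1: [0, 0]
R4 ← R4 − (2)·R1: [0, 0]
R5 ← R5 + (3/2)·R1: [0, 0]
1 pivot among 2 columns.
Only 1 < 2 pivot columns, so the columns are linearly dependent.

no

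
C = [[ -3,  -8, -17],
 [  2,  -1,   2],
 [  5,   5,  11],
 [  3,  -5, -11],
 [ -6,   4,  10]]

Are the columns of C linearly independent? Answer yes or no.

yes

Row reduce C to echelon form.
R2 ← R2 + (2/3)·R1: [0, -19/3, -28/3]
R3 ← R3 + (5/3)·R1: [0, -25/3, -52/3]
R4 ← R4 + R1: [0, -13, -28]
R5 ← R5 − (2)·R1: [0, 20, 44]
R3 ← R3 − (25/19)·R2: [0, 0, -96/19]
R4 ← R4 − (39/19)·R2: [0, 0, -168/19]
R5 ← R5 + (60/19)·R2: [0, 0, 276/19]
R4 ← R4 − (7/4)·R3: [0, 0, 0]
R5 ← R5 + (23/8)·R3: [0, 0, 0]
3 pivots among 3 columns.
Every column is a pivot column, so the columns are linearly independent.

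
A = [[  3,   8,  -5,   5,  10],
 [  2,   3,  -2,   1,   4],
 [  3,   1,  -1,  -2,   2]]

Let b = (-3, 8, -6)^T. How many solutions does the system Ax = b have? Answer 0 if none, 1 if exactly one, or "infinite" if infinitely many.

Row reduce the augmented matrix [A | b].
R2 ← R2 − (2/3)·R1: [0, -7/3, 4/3, -7/3, -8/3, 10]
R3 ← R3 − R1: [0, -7, 4, -7, -8, -3]
R3 ← R3 − (3)·R2: [0, 0, 0, 0, 0, -33]
The echelon form has 3 nonzero rows; the last pivot sits in the augmented column, so rank(A) = 2 but rank([A|b]) = 3.
Since the ranks differ, the system is inconsistent.
It has no solutions.

0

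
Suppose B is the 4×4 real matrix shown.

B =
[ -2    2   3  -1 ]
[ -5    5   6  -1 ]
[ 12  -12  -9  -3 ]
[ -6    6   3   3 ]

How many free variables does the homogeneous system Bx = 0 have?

2

Row reduce to echelon form.
R2 ← R2 − (5/2)·R1: [0, 0, -3/2, 3/2]
R3 ← R3 + (6)·R1: [0, 0, 9, -9]
R4 ← R4 − (3)·R1: [0, 0, -6, 6]
R3 ← R3 + (6)·R2: [0, 0, 0, 0]
R4 ← R4 − (4)·R2: [0, 0, 0, 0]
2 nonzero rows, so rank(B) = 2.
B has 4 columns; by rank–nullity, nullity = 4 − 2 = 2.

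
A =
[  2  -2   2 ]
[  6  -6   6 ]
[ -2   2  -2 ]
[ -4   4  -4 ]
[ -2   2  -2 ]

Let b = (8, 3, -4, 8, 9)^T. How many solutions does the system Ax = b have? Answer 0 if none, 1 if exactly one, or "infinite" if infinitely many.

0

Row reduce the augmented matrix [A | b].
R2 ← R2 − (3)·R1: [0, 0, 0, -21]
R3 ← R3 + R1: [0, 0, 0, 4]
R4 ← R4 + (2)·R1: [0, 0, 0, 24]
R5 ← R5 + R1: [0, 0, 0, 17]
R3 ← R3 + (4/21)·R2: [0, 0, 0, 0]
R4 ← R4 + (8/7)·R2: [0, 0, 0, 0]
R5 ← R5 + (17/21)·R2: [0, 0, 0, 0]
The echelon form has 2 nonzero rows; the last pivot sits in the augmented column, so rank(A) = 1 but rank([A|b]) = 2.
Since the ranks differ, the system is inconsistent.
It has no solutions.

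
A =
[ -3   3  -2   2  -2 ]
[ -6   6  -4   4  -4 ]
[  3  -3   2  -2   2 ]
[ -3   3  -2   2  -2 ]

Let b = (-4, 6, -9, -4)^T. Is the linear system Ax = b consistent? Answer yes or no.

no

Row reduce the augmented matrix [A | b].
R2 ← R2 − (2)·R1: [0, 0, 0, 0, 0, 14]
R3 ← R3 + R1: [0, 0, 0, 0, 0, -13]
R4 ← R4 − R1: [0, 0, 0, 0, 0, 0]
R3 ← R3 + (13/14)·R2: [0, 0, 0, 0, 0, 0]
The echelon form has 2 nonzero rows; the last pivot sits in the augmented column, so rank(A) = 1 but rank([A|b]) = 2.
Since the ranks differ, the system is inconsistent.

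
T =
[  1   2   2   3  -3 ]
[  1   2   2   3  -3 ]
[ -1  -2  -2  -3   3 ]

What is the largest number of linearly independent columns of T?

Row reduce to echelon form.
R2 ← R2 − R1: [0, 0, 0, 0, 0]
R3 ← R3 + R1: [0, 0, 0, 0, 0]
Echelon form has 1 nonzero row, so rank(T) = 1.
The rank gives the maximum number of linearly independent columns: 1.

1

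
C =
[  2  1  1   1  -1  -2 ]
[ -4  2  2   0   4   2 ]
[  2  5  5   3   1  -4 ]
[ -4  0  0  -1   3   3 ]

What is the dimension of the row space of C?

Row reduce to echelon form.
R2 ← R2 + (2)·R1: [0, 4, 4, 2, 2, -2]
R3 ← R3 − R1: [0, 4, 4, 2, 2, -2]
R4 ← R4 + (2)·R1: [0, 2, 2, 1, 1, -1]
R3 ← R3 − R2: [0, 0, 0, 0, 0, 0]
R4 ← R4 − (1/2)·R2: [0, 0, 0, 0, 0, 0]
Echelon form has 2 nonzero rows, so rank(C) = 2.
The row space has dimension equal to the rank: 2.

2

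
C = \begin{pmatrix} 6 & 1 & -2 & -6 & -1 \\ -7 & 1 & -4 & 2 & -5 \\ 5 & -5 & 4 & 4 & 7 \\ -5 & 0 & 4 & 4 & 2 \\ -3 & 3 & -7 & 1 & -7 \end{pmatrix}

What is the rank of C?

4

Row reduce to echelon form.
R2 ← R2 + (7/6)·R1: [0, 13/6, -19/3, -5, -37/6]
R3 ← R3 − (5/6)·R1: [0, -35/6, 17/3, 9, 47/6]
R4 ← R4 + (5/6)·R1: [0, 5/6, 7/3, -1, 7/6]
R5 ← R5 + (1/2)·R1: [0, 7/2, -8, -2, -15/2]
R3 ← R3 + (35/13)·R2: [0, 0, -148/13, -58/13, -114/13]
R4 ← R4 − (5/13)·R2: [0, 0, 62/13, 12/13, 46/13]
R5 ← R5 − (21/13)·R2: [0, 0, 29/13, 79/13, 32/13]
R4 ← R4 + (31/74)·R3: [0, 0, 0, -35/37, -5/37]
R5 ← R5 + (29/148)·R3: [0, 0, 0, 385/74, 55/74]
R5 ← R5 + (11/2)·R4: [0, 0, 0, 0, 0]
Echelon form has 4 nonzero rows, so rank(C) = 4.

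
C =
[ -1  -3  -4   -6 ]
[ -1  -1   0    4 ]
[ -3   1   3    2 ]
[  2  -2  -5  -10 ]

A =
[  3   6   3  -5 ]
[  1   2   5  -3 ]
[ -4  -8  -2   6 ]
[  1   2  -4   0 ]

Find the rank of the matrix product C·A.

First compute CA:
[[  4,   8,  14, -10],
 [  0,   0, -24,   8],
 [-18, -36, -18,  30],
 [ 14,  28,  46, -34]]
Now row reduce the product.
R3 ← R3 + (9/2)·R1: [0, 0, 45, -15]
R4 ← R4 − (7/2)·R1: [0, 0, -3, 1]
R3 ← R3 + (15/8)·R2: [0, 0, 0, 0]
R4 ← R4 − (1/8)·R2: [0, 0, 0, 0]
2 nonzero rows, so rank(CA) = 2.

2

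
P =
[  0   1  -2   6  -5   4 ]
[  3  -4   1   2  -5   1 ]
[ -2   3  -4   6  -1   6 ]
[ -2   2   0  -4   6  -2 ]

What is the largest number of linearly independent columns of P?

Row reduce to echelon form.
Swap R1 ↔ R2
R3 ← R3 + (2/3)·R1: [0, 1/3, -10/3, 22/3, -13/3, 20/3]
R4 ← R4 + (2/3)·R1: [0, -2/3, 2/3, -8/3, 8/3, -4/3]
R3 ← R3 − (1/3)·R2: [0, 0, -8/3, 16/3, -8/3, 16/3]
R4 ← R4 + (2/3)·R2: [0, 0, -2/3, 4/3, -2/3, 4/3]
R4 ← R4 − (1/4)·R3: [0, 0, 0, 0, 0, 0]
Echelon form has 3 nonzero rows, so rank(P) = 3.
The rank gives the maximum number of linearly independent columns: 3.

3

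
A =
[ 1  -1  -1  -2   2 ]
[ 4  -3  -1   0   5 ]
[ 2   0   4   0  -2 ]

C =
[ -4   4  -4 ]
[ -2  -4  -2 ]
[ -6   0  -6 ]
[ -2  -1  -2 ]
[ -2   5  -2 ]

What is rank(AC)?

First compute AC:
[[  4,  20,   4],
 [-14,  53, -14],
 [-28,  -2, -28]]
Now row reduce the product.
R2 ← R2 + (7/2)·R1: [0, 123, 0]
R3 ← R3 + (7)·R1: [0, 138, 0]
R3 ← R3 − (46/41)·R2: [0, 0, 0]
2 nonzero rows, so rank(AC) = 2.

2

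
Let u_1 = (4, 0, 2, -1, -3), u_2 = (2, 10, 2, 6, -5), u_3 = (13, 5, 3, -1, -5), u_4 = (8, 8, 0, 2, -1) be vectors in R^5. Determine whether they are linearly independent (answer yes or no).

Form the matrix with these vectors as rows and row reduce.
R2 ← R2 − (1/2)·R1: [0, 10, 1, 13/2, -7/2]
R3 ← R3 − (13/4)·R1: [0, 5, -7/2, 9/4, 19/4]
R4 ← R4 − (2)·R1: [0, 8, -4, 4, 5]
R3 ← R3 − (1/2)·R2: [0, 0, -4, -1, 13/2]
R4 ← R4 − (4/5)·R2: [0, 0, -24/5, -6/5, 39/5]
R4 ← R4 − (6/5)·R3: [0, 0, 0, 0, 0]
3 nonzero rows, so the 4 vectors span a space of dimension 3.
Since 3 < 4, the vectors are linearly dependent.

no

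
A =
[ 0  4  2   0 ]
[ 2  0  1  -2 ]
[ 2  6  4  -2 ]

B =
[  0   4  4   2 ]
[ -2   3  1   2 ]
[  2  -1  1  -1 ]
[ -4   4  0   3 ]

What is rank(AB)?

2

First compute AB:
[[ -4,  10,   6,   6],
 [ 10,  -1,   9,  -3],
 [  4,  14,  18,   6]]
Now row reduce the product.
R2 ← R2 + (5/2)·R1: [0, 24, 24, 12]
R3 ← R3 + R1: [0, 24, 24, 12]
R3 ← R3 − R2: [0, 0, 0, 0]
2 nonzero rows, so rank(AB) = 2.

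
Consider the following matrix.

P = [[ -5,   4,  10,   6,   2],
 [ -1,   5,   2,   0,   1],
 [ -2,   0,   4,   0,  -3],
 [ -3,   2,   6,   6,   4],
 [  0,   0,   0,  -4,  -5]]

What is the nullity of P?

Row reduce to echelon form.
R2 ← R2 − (1/5)·R1: [0, 21/5, 0, -6/5, 3/5]
R3 ← R3 − (2/5)·R1: [0, -8/5, 0, -12/5, -19/5]
R4 ← R4 − (3/5)·R1: [0, -2/5, 0, 12/5, 14/5]
R3 ← R3 + (8/21)·R2: [0, 0, 0, -20/7, -25/7]
R4 ← R4 + (2/21)·R2: [0, 0, 0, 16/7, 20/7]
R4 ← R4 + (4/5)·R3: [0, 0, 0, 0, 0]
R5 ← R5 − (7/5)·R3: [0, 0, 0, 0, 0]
3 nonzero rows, so rank(P) = 3.
P has 5 columns; by rank–nullity, nullity = 5 − 3 = 2.

2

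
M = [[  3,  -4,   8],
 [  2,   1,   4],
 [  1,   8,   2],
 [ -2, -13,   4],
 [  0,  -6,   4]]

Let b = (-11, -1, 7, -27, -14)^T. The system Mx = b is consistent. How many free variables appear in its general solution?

Row reduce the augmented matrix [M | b].
R2 ← R2 − (2/3)·R1: [0, 11/3, -4/3, 19/3]
R3 ← R3 − (1/3)·R1: [0, 28/3, -2/3, 32/3]
R4 ← R4 + (2/3)·R1: [0, -47/3, 28/3, -103/3]
R3 ← R3 − (28/11)·R2: [0, 0, 30/11, -60/11]
R4 ← R4 + (47/11)·R2: [0, 0, 40/11, -80/11]
R5 ← R5 + (18/11)·R2: [0, 0, 20/11, -40/11]
R4 ← R4 − (4/3)·R3: [0, 0, 0, 0]
R5 ← R5 − (2/3)·R3: [0, 0, 0, 0]
The echelon form has 3 nonzero rows, and every pivot lies in the first 3 columns, so rank(M) = rank([M|b]) = 3.
The system is consistent.
Free variables = (unknowns) − (rank) = 3 − 3 = 0.

0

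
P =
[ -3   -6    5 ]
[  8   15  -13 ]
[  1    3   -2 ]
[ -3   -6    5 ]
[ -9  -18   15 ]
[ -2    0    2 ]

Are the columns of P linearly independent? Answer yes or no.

Row reduce P to echelon form.
R2 ← R2 + (8/3)·R1: [0, -1, 1/3]
R3 ← R3 + (1/3)·R1: [0, 1, -1/3]
R4 ← R4 − R1: [0, 0, 0]
R5 ← R5 − (3)·R1: [0, 0, 0]
R6 ← R6 − (2/3)·R1: [0, 4, -4/3]
R3 ← R3 + R2: [0, 0, 0]
R6 ← R6 + (4)·R2: [0, 0, 0]
2 pivots among 3 columns.
Only 2 < 3 pivot columns, so the columns are linearly dependent.

no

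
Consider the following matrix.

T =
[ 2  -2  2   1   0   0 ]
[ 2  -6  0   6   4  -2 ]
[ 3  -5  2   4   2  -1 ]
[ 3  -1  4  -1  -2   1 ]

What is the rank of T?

Row reduce to echelon form.
R2 ← R2 − R1: [0, -4, -2, 5, 4, -2]
R3 ← R3 − (3/2)·R1: [0, -2, -1, 5/2, 2, -1]
R4 ← R4 − (3/2)·R1: [0, 2, 1, -5/2, -2, 1]
R3 ← R3 − (1/2)·R2: [0, 0, 0, 0, 0, 0]
R4 ← R4 + (1/2)·R2: [0, 0, 0, 0, 0, 0]
Echelon form has 2 nonzero rows, so rank(T) = 2.

2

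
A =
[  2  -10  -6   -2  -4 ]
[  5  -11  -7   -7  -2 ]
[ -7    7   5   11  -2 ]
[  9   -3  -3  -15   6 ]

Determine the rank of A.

Row reduce to echelon form.
R2 ← R2 − (5/2)·R1: [0, 14, 8, -2, 8]
R3 ← R3 + (7/2)·R1: [0, -28, -16, 4, -16]
R4 ← R4 − (9/2)·R1: [0, 42, 24, -6, 24]
R3 ← R3 + (2)·R2: [0, 0, 0, 0, 0]
R4 ← R4 − (3)·R2: [0, 0, 0, 0, 0]
Echelon form has 2 nonzero rows, so rank(A) = 2.

2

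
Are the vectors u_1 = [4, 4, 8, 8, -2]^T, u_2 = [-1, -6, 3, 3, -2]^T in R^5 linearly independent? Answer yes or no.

yes

Form the matrix with these vectors as rows and row reduce.
R2 ← R2 + (1/4)·R1: [0, -5, 5, 5, -5/2]
2 nonzero rows, so the 2 vectors span a space of dimension 2.
Since 2 = 2, the vectors are linearly independent.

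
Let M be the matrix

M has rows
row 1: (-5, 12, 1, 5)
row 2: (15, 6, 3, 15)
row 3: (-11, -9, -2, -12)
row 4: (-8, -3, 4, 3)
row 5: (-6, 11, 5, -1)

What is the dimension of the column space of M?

4

Row reduce to echelon form.
R2 ← R2 + (3)·R1: [0, 42, 6, 30]
R3 ← R3 − (11/5)·R1: [0, -177/5, -21/5, -23]
R4 ← R4 − (8/5)·R1: [0, -111/5, 12/5, -5]
R5 ← R5 − (6/5)·R1: [0, -17/5, 19/5, -7]
R3 ← R3 + (59/70)·R2: [0, 0, 6/7, 16/7]
R4 ← R4 + (37/70)·R2: [0, 0, 39/7, 76/7]
R5 ← R5 + (17/210)·R2: [0, 0, 30/7, -32/7]
R4 ← R4 − (13/2)·R3: [0, 0, 0, -4]
R5 ← R5 − (5)·R3: [0, 0, 0, -16]
R5 ← R5 − (4)·R4: [0, 0, 0, 0]
Echelon form has 4 nonzero rows, so rank(M) = 4.
The column space has dimension equal to the rank: 4.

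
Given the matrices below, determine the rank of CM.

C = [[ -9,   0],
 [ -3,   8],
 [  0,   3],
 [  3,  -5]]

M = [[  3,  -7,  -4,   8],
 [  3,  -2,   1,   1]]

2

First compute CM:
[[-27,  63,  36, -72],
 [ 15,   5,  20, -16],
 [  9,  -6,   3,   3],
 [ -6, -11, -17,  19]]
Now row reduce the product.
R2 ← R2 + (5/9)·R1: [0, 40, 40, -56]
R3 ← R3 + (1/3)·R1: [0, 15, 15, -21]
R4 ← R4 − (2/9)·R1: [0, -25, -25, 35]
R3 ← R3 − (3/8)·R2: [0, 0, 0, 0]
R4 ← R4 + (5/8)·R2: [0, 0, 0, 0]
2 nonzero rows, so rank(CM) = 2.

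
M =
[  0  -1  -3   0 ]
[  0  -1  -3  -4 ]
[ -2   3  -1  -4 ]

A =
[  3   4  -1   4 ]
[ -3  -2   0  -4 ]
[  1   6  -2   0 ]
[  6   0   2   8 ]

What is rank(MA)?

First compute MA:
[[  0, -16,   6,   4],
 [-24, -16,  -2, -28],
 [-40, -20,  -4, -52]]
Now row reduce the product.
Swap R1 ↔ R2
R3 ← R3 − (5/3)·R1: [0, 20/3, -2/3, -16/3]
R3 ← R3 + (5/12)·R2: [0, 0, 11/6, -11/3]
3 nonzero rows, so rank(MA) = 3.

3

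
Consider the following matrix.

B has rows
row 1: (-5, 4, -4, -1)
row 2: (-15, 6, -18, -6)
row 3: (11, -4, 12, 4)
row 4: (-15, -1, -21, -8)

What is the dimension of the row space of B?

Row reduce to echelon form.
R2 ← R2 − (3)·R1: [0, -6, -6, -3]
R3 ← R3 + (11/5)·R1: [0, 24/5, 16/5, 9/5]
R4 ← R4 − (3)·R1: [0, -13, -9, -5]
R3 ← R3 + (4/5)·R2: [0, 0, -8/5, -3/5]
R4 ← R4 − (13/6)·R2: [0, 0, 4, 3/2]
R4 ← R4 + (5/2)·R3: [0, 0, 0, 0]
Echelon form has 3 nonzero rows, so rank(B) = 3.
The row space has dimension equal to the rank: 3.

3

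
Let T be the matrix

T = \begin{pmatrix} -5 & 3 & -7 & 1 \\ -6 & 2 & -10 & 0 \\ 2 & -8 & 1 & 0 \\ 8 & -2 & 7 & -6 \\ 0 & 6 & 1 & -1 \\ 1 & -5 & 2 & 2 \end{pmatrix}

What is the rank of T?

4

Row reduce to echelon form.
R2 ← R2 − (6/5)·R1: [0, -8/5, -8/5, -6/5]
R3 ← R3 + (2/5)·R1: [0, -34/5, -9/5, 2/5]
R4 ← R4 + (8/5)·R1: [0, 14/5, -21/5, -22/5]
R6 ← R6 + (1/5)·R1: [0, -22/5, 3/5, 11/5]
R3 ← R3 − (17/4)·R2: [0, 0, 5, 11/2]
R4 ← R4 + (7/4)·R2: [0, 0, -7, -13/2]
R5 ← R5 + (15/4)·R2: [0, 0, -5, -11/2]
R6 ← R6 − (11/4)·R2: [0, 0, 5, 11/2]
R4 ← R4 + (7/5)·R3: [0, 0, 0, 6/5]
R5 ← R5 + R3: [0, 0, 0, 0]
R6 ← R6 − R3: [0, 0, 0, 0]
Echelon form has 4 nonzero rows, so rank(T) = 4.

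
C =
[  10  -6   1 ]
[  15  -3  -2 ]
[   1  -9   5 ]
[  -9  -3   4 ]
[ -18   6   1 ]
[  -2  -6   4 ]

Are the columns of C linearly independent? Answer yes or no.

no

Row reduce C to echelon form.
R2 ← R2 − (3/2)·R1: [0, 6, -7/2]
R3 ← R3 − (1/10)·R1: [0, -42/5, 49/10]
R4 ← R4 + (9/10)·R1: [0, -42/5, 49/10]
R5 ← R5 + (9/5)·R1: [0, -24/5, 14/5]
R6 ← R6 + (1/5)·R1: [0, -36/5, 21/5]
R3 ← R3 + (7/5)·R2: [0, 0, 0]
R4 ← R4 + (7/5)·R2: [0, 0, 0]
R5 ← R5 + (4/5)·R2: [0, 0, 0]
R6 ← R6 + (6/5)·R2: [0, 0, 0]
2 pivots among 3 columns.
Only 2 < 3 pivot columns, so the columns are linearly dependent.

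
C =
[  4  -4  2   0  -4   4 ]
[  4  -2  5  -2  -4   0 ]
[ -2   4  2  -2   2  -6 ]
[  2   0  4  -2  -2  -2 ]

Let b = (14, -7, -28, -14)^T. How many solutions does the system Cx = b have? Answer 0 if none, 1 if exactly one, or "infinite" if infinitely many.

infinite

Row reduce the augmented matrix [C | b].
R2 ← R2 − R1: [0, 2, 3, -2, 0, -4, -21]
R3 ← R3 + (1/2)·R1: [0, 2, 3, -2, 0, -4, -21]
R4 ← R4 − (1/2)·R1: [0, 2, 3, -2, 0, -4, -21]
R3 ← R3 − R2: [0, 0, 0, 0, 0, 0, 0]
R4 ← R4 − R2: [0, 0, 0, 0, 0, 0, 0]
The echelon form has 2 nonzero rows, and every pivot lies in the first 6 columns, so rank(C) = rank([C|b]) = 2.
The system is consistent.
rank = 2 < 6 unknowns, so there are infinitely many solutions.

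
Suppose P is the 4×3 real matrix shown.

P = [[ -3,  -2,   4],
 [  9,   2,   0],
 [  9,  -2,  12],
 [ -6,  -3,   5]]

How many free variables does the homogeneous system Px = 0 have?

1

Row reduce to echelon form.
R2 ← R2 + (3)·R1: [0, -4, 12]
R3 ← R3 + (3)·R1: [0, -8, 24]
R4 ← R4 − (2)·R1: [0, 1, -3]
R3 ← R3 − (2)·R2: [0, 0, 0]
R4 ← R4 + (1/4)·R2: [0, 0, 0]
2 nonzero rows, so rank(P) = 2.
P has 3 columns; by rank–nullity, nullity = 3 − 2 = 1.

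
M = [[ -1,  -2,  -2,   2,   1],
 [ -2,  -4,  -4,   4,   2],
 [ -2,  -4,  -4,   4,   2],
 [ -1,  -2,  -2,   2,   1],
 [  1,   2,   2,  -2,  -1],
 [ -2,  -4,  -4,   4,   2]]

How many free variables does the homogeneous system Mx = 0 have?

4

Row reduce to echelon form.
R2 ← R2 − (2)·R1: [0, 0, 0, 0, 0]
R3 ← R3 − (2)·R1: [0, 0, 0, 0, 0]
R4 ← R4 − R1: [0, 0, 0, 0, 0]
R5 ← R5 + R1: [0, 0, 0, 0, 0]
R6 ← R6 − (2)·R1: [0, 0, 0, 0, 0]
1 nonzero row, so rank(M) = 1.
M has 5 columns; by rank–nullity, nullity = 5 − 1 = 4.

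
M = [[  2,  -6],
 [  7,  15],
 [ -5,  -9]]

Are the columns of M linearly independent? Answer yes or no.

yes

Row reduce M to echelon form.
R2 ← R2 − (7/2)·R1: [0, 36]
R3 ← R3 + (5/2)·R1: [0, -24]
R3 ← R3 + (2/3)·R2: [0, 0]
2 pivots among 2 columns.
Every column is a pivot column, so the columns are linearly independent.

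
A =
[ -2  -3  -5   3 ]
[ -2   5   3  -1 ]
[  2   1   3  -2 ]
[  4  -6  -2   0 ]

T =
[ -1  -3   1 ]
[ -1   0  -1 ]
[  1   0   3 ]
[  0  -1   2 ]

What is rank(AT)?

2

First compute AT:
[[  0,   3,  -8],
 [  0,   7,   0],
 [  0,  -4,   6],
 [  0, -12,   4]]
Now row reduce the product.
R2 ← R2 − (7/3)·R1: [0, 0, 56/3]
R3 ← R3 + (4/3)·R1: [0, 0, -14/3]
R4 ← R4 + (4)·R1: [0, 0, -28]
R3 ← R3 + (1/4)·R2: [0, 0, 0]
R4 ← R4 + (3/2)·R2: [0, 0, 0]
2 nonzero rows, so rank(AT) = 2.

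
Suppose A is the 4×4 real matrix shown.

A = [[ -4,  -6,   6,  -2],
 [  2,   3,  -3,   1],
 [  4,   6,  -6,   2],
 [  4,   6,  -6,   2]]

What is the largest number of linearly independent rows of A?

1

Row reduce to echelon form.
R2 ← R2 + (1/2)·R1: [0, 0, 0, 0]
R3 ← R3 + R1: [0, 0, 0, 0]
R4 ← R4 + R1: [0, 0, 0, 0]
Echelon form has 1 nonzero row, so rank(A) = 1.
The rank gives the maximum number of linearly independent rows: 1.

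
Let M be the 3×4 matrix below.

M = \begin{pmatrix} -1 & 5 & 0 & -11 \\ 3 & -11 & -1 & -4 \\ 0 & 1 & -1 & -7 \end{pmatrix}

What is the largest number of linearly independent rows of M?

3

Row reduce to echelon form.
R2 ← R2 + (3)·R1: [0, 4, -1, -37]
R3 ← R3 − (1/4)·R2: [0, 0, -3/4, 9/4]
Echelon form has 3 nonzero rows, so rank(M) = 3.
The rank gives the maximum number of linearly independent rows: 3.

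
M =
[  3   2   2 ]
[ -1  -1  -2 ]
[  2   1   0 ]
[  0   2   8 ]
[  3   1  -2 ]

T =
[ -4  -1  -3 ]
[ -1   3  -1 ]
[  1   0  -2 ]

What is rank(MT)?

First compute MT:
[[-12,   3, -15],
 [  3,  -2,   8],
 [ -9,   1,  -7],
 [  6,   6, -18],
 [-15,   0,  -6]]
Now row reduce the product.
R2 ← R2 + (1/4)·R1: [0, -5/4, 17/4]
R3 ← R3 − (3/4)·R1: [0, -5/4, 17/4]
R4 ← R4 + (1/2)·R1: [0, 15/2, -51/2]
R5 ← R5 − (5/4)·R1: [0, -15/4, 51/4]
R3 ← R3 − R2: [0, 0, 0]
R4 ← R4 + (6)·R2: [0, 0, 0]
R5 ← R5 − (3)·R2: [0, 0, 0]
2 nonzero rows, so rank(MT) = 2.

2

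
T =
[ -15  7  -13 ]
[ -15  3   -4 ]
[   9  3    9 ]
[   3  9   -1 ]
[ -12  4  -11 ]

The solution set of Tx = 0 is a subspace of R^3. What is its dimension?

Row reduce to echelon form.
R2 ← R2 − R1: [0, -4, 9]
R3 ← R3 + (3/5)·R1: [0, 36/5, 6/5]
R4 ← R4 + (1/5)·R1: [0, 52/5, -18/5]
R5 ← R5 − (4/5)·R1: [0, -8/5, -3/5]
R3 ← R3 + (9/5)·R2: [0, 0, 87/5]
R4 ← R4 + (13/5)·R2: [0, 0, 99/5]
R5 ← R5 − (2/5)·R2: [0, 0, -21/5]
R4 ← R4 − (33/29)·R3: [0, 0, 0]
R5 ← R5 + (7/29)·R3: [0, 0, 0]
3 nonzero rows, so rank(T) = 3.
T has 3 columns; by rank–nullity, nullity = 3 − 3 = 0.

0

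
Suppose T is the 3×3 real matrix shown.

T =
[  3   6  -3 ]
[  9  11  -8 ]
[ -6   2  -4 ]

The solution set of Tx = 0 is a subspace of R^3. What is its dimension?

0

Row reduce to echelon form.
R2 ← R2 − (3)·R1: [0, -7, 1]
R3 ← R3 + (2)·R1: [0, 14, -10]
R3 ← R3 + (2)·R2: [0, 0, -8]
3 nonzero rows, so rank(T) = 3.
T has 3 columns; by rank–nullity, nullity = 3 − 3 = 0.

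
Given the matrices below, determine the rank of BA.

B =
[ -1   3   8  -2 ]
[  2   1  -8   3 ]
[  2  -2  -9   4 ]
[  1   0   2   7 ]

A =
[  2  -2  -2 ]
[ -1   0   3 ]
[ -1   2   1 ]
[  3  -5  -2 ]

3

First compute BA:
[[-19,  28,  23],
 [ 20, -35, -15],
 [ 27, -42, -27],
 [ 21, -33, -14]]
Now row reduce the product.
R2 ← R2 + (20/19)·R1: [0, -105/19, 175/19]
R3 ← R3 + (27/19)·R1: [0, -42/19, 108/19]
R4 ← R4 + (21/19)·R1: [0, -39/19, 217/19]
R3 ← R3 − (2/5)·R2: [0, 0, 2]
R4 ← R4 − (13/35)·R2: [0, 0, 8]
R4 ← R4 − (4)·R3: [0, 0, 0]
3 nonzero rows, so rank(BA) = 3.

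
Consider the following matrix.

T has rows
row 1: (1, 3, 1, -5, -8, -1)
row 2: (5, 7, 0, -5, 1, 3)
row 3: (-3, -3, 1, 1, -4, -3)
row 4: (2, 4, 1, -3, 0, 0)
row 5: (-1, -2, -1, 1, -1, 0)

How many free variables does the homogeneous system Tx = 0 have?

2

Row reduce to echelon form.
R2 ← R2 − (5)·R1: [0, -8, -5, 20, 41, 8]
R3 ← R3 + (3)·R1: [0, 6, 4, -14, -28, -6]
R4 ← R4 − (2)·R1: [0, -2, -1, 7, 16, 2]
R5 ← R5 + R1: [0, 1, 0, -4, -9, -1]
R3 ← R3 + (3/4)·R2: [0, 0, 1/4, 1, 11/4, 0]
R4 ← R4 − (1/4)·R2: [0, 0, 1/4, 2, 23/4, 0]
R5 ← R5 + (1/8)·R2: [0, 0, -5/8, -3/2, -31/8, 0]
R4 ← R4 − R3: [0, 0, 0, 1, 3, 0]
R5 ← R5 + (5/2)·R3: [0, 0, 0, 1, 3, 0]
R5 ← R5 − R4: [0, 0, 0, 0, 0, 0]
4 nonzero rows, so rank(T) = 4.
T has 6 columns; by rank–nullity, nullity = 6 − 4 = 2.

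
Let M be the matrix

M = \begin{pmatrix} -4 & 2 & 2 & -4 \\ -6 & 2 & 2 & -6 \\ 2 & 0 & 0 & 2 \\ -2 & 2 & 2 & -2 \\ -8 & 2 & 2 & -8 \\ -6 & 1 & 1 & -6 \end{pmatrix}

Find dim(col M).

2

Row reduce to echelon form.
R2 ← R2 − (3/2)·R1: [0, -1, -1, 0]
R3 ← R3 + (1/2)·R1: [0, 1, 1, 0]
R4 ← R4 − (1/2)·R1: [0, 1, 1, 0]
R5 ← R5 − (2)·R1: [0, -2, -2, 0]
R6 ← R6 − (3/2)·R1: [0, -2, -2, 0]
R3 ← R3 + R2: [0, 0, 0, 0]
R4 ← R4 + R2: [0, 0, 0, 0]
R5 ← R5 − (2)·R2: [0, 0, 0, 0]
R6 ← R6 − (2)·R2: [0, 0, 0, 0]
Echelon form has 2 nonzero rows, so rank(M) = 2.
The column space has dimension equal to the rank: 2.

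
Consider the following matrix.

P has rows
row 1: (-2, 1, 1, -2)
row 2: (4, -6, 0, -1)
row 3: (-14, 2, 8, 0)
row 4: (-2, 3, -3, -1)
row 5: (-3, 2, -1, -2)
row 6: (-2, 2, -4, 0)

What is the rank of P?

Row reduce to echelon form.
R2 ← R2 + (2)·R1: [0, -4, 2, -5]
R3 ← R3 − (7)·R1: [0, -5, 1, 14]
R4 ← R4 − R1: [0, 2, -4, 1]
R5 ← R5 − (3/2)·R1: [0, 1/2, -5/2, 1]
R6 ← R6 − R1: [0, 1, -5, 2]
R3 ← R3 − (5/4)·R2: [0, 0, -3/2, 81/4]
R4 ← R4 + (1/2)·R2: [0, 0, -3, -3/2]
R5 ← R5 + (1/8)·R2: [0, 0, -9/4, 3/8]
R6 ← R6 + (1/4)·R2: [0, 0, -9/2, 3/4]
R4 ← R4 − (2)·R3: [0, 0, 0, -42]
R5 ← R5 − (3/2)·R3: [0, 0, 0, -30]
R6 ← R6 − (3)·R3: [0, 0, 0, -60]
R5 ← R5 − (5/7)·R4: [0, 0, 0, 0]
R6 ← R6 − (10/7)·R4: [0, 0, 0, 0]
Echelon form has 4 nonzero rows, so rank(P) = 4.

4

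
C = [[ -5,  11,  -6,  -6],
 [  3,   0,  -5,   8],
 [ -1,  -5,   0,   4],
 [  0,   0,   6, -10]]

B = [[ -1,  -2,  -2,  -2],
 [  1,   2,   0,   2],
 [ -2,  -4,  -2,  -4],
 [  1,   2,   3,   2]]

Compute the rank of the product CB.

First compute CB:
[[ 22,  44,   4,  44],
 [ 15,  30,  28,  30],
 [  0,   0,  14,   0],
 [-22, -44, -42, -44]]
Now row reduce the product.
R2 ← R2 − (15/22)·R1: [0, 0, 278/11, 0]
R4 ← R4 + R1: [0, 0, -38, 0]
R3 ← R3 − (77/139)·R2: [0, 0, 0, 0]
R4 ← R4 + (209/139)·R2: [0, 0, 0, 0]
2 nonzero rows, so rank(CB) = 2.

2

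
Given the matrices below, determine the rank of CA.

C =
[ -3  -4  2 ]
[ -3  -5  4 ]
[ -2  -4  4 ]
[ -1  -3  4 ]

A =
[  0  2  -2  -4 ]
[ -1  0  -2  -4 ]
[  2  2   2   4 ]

2

First compute CA:
[[  8,  -2,  18,  36],
 [ 13,   2,  24,  48],
 [ 12,   4,  20,  40],
 [ 11,   6,  16,  32]]
Now row reduce the product.
R2 ← R2 − (13/8)·R1: [0, 21/4, -21/4, -21/2]
R3 ← R3 − (3/2)·R1: [0, 7, -7, -14]
R4 ← R4 − (11/8)·R1: [0, 35/4, -35/4, -35/2]
R3 ← R3 − (4/3)·R2: [0, 0, 0, 0]
R4 ← R4 − (5/3)·R2: [0, 0, 0, 0]
2 nonzero rows, so rank(CA) = 2.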